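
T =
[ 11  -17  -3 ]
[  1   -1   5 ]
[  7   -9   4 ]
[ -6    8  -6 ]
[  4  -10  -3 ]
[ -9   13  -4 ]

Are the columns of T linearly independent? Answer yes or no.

yes

Row reduce T to echelon form.
R2 ← R2 − (1/11)·R1: [0, 6/11, 58/11]
R3 ← R3 − (7/11)·R1: [0, 20/11, 65/11]
R4 ← R4 + (6/11)·R1: [0, -14/11, -84/11]
R5 ← R5 − (4/11)·R1: [0, -42/11, -21/11]
R6 ← R6 + (9/11)·R1: [0, -10/11, -71/11]
R3 ← R3 − (10/3)·R2: [0, 0, -35/3]
R4 ← R4 + (7/3)·R2: [0, 0, 14/3]
R5 ← R5 + (7)·R2: [0, 0, 35]
R6 ← R6 + (5/3)·R2: [0, 0, 7/3]
R4 ← R4 + (2/5)·R3: [0, 0, 0]
R5 ← R5 + (3)·R3: [0, 0, 0]
R6 ← R6 + (1/5)·R3: [0, 0, 0]
3 pivots among 3 columns.
Every column is a pivot column, so the columns are linearly independent.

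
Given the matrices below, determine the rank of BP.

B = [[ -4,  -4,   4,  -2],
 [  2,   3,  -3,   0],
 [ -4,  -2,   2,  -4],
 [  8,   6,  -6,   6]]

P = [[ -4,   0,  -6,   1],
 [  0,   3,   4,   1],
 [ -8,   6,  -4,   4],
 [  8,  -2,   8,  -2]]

2

First compute BP:
[[-32,  16, -24,  12],
 [ 16,  -9,  12,  -7],
 [-32,  14, -24,  10],
 [ 64, -30,  48, -22]]
Now row reduce the product.
R2 ← R2 + (1/2)·R1: [0, -1, 0, -1]
R3 ← R3 − R1: [0, -2, 0, -2]
R4 ← R4 + (2)·R1: [0, 2, 0, 2]
R3 ← R3 − (2)·R2: [0, 0, 0, 0]
R4 ← R4 + (2)·R2: [0, 0, 0, 0]
2 nonzero rows, so rank(BP) = 2.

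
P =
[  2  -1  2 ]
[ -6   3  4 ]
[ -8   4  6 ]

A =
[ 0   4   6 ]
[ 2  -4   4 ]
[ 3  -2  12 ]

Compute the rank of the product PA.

2

First compute PA:
[[  4,   8,  32],
 [ 18, -44,  24],
 [ 26, -60,  40]]
Now row reduce the product.
R2 ← R2 − (9/2)·R1: [0, -80, -120]
R3 ← R3 − (13/2)·R1: [0, -112, -168]
R3 ← R3 − (7/5)·R2: [0, 0, 0]
2 nonzero rows, so rank(PA) = 2.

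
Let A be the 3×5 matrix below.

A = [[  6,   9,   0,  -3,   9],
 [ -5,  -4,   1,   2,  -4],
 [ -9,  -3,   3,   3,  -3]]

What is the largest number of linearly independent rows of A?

Row reduce to echelon form.
R2 ← R2 + (5/6)·R1: [0, 7/2, 1, -1/2, 7/2]
R3 ← R3 + (3/2)·R1: [0, 21/2, 3, -3/2, 21/2]
R3 ← R3 − (3)·R2: [0, 0, 0, 0, 0]
Echelon form has 2 nonzero rows, so rank(A) = 2.
The rank gives the maximum number of linearly independent rows: 2.

2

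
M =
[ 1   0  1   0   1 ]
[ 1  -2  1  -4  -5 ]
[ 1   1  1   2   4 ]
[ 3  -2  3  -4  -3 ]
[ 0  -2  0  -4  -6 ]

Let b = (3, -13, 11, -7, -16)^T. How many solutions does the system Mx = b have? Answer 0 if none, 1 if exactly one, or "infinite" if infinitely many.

infinite

Row reduce the augmented matrix [M | b].
R2 ← R2 − R1: [0, -2, 0, -4, -6, -16]
R3 ← R3 − R1: [0, 1, 0, 2, 3, 8]
R4 ← R4 − (3)·R1: [0, -2, 0, -4, -6, -16]
R3 ← R3 + (1/2)·R2: [0, 0, 0, 0, 0, 0]
R4 ← R4 − R2: [0, 0, 0, 0, 0, 0]
R5 ← R5 − R2: [0, 0, 0, 0, 0, 0]
The echelon form has 2 nonzero rows, and every pivot lies in the first 5 columns, so rank(M) = rank([M|b]) = 2.
The system is consistent.
rank = 2 < 5 unknowns, so there are infinitely many solutions.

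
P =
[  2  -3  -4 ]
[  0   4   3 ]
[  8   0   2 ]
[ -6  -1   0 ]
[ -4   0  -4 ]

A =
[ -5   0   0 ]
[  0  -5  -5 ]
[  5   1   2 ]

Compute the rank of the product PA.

3

First compute PA:
[[-30,  11,   7],
 [ 15, -17, -14],
 [-30,   2,   4],
 [ 30,   5,   5],
 [  0,  -4,  -8]]
Now row reduce the product.
R2 ← R2 + (1/2)·R1: [0, -23/2, -21/2]
R3 ← R3 − R1: [0, -9, -3]
R4 ← R4 + R1: [0, 16, 12]
R3 ← R3 − (18/23)·R2: [0, 0, 120/23]
R4 ← R4 + (32/23)·R2: [0, 0, -60/23]
R5 ← R5 − (8/23)·R2: [0, 0, -100/23]
R4 ← R4 + (1/2)·R3: [0, 0, 0]
R5 ← R5 + (5/6)·R3: [0, 0, 0]
3 nonzero rows, so rank(PA) = 3.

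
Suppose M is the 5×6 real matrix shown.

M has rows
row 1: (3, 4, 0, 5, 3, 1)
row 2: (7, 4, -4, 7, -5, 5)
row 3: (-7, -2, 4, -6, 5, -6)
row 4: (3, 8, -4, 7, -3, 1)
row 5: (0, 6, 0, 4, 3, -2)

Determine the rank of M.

4

Row reduce to echelon form.
R2 ← R2 − (7/3)·R1: [0, -16/3, -4, -14/3, -12, 8/3]
R3 ← R3 + (7/3)·R1: [0, 22/3, 4, 17/3, 12, -11/3]
R4 ← R4 − R1: [0, 4, -4, 2, -6, 0]
R3 ← R3 + (11/8)·R2: [0, 0, -3/2, -3/4, -9/2, 0]
R4 ← R4 + (3/4)·R2: [0, 0, -7, -3/2, -15, 2]
R5 ← R5 + (9/8)·R2: [0, 0, -9/2, -5/4, -21/2, 1]
R4 ← R4 − (14/3)·R3: [0, 0, 0, 2, 6, 2]
R5 ← R5 − (3)·R3: [0, 0, 0, 1, 3, 1]
R5 ← R5 − (1/2)·R4: [0, 0, 0, 0, 0, 0]
Echelon form has 4 nonzero rows, so rank(M) = 4.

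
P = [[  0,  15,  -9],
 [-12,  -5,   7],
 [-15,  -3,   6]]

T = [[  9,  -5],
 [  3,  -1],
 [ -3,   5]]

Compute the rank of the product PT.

2

First compute PT:
[[ 72, -60],
 [-144, 100],
 [-162, 108]]
Now row reduce the product.
R2 ← R2 + (2)·R1: [0, -20]
R3 ← R3 + (9/4)·R1: [0, -27]
R3 ← R3 − (27/20)·R2: [0, 0]
2 nonzero rows, so rank(PT) = 2.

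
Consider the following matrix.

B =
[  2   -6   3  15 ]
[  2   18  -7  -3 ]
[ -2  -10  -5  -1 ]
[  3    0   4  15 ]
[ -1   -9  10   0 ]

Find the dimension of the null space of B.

1

Row reduce to echelon form.
R2 ← R2 − R1: [0, 24, -10, -18]
R3 ← R3 + R1: [0, -16, -2, 14]
R4 ← R4 − (3/2)·R1: [0, 9, -1/2, -15/2]
R5 ← R5 + (1/2)·R1: [0, -12, 23/2, 15/2]
R3 ← R3 + (2/3)·R2: [0, 0, -26/3, 2]
R4 ← R4 − (3/8)·R2: [0, 0, 13/4, -3/4]
R5 ← R5 + (1/2)·R2: [0, 0, 13/2, -3/2]
R4 ← R4 + (3/8)·R3: [0, 0, 0, 0]
R5 ← R5 + (3/4)·R3: [0, 0, 0, 0]
3 nonzero rows, so rank(B) = 3.
B has 4 columns; by rank–nullity, nullity = 4 − 3 = 1.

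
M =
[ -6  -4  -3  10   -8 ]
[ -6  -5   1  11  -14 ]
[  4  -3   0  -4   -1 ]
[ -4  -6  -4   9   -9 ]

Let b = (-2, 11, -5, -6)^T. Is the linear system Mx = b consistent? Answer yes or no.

yes

Row reduce the augmented matrix [M | b].
R2 ← R2 − R1: [0, -1, 4, 1, -6, 13]
R3 ← R3 + (2/3)·R1: [0, -17/3, -2, 8/3, -19/3, -19/3]
R4 ← R4 − (2/3)·R1: [0, -10/3, -2, 7/3, -11/3, -14/3]
R3 ← R3 − (17/3)·R2: [0, 0, -74/3, -3, 83/3, -80]
R4 ← R4 − (10/3)·R2: [0, 0, -46/3, -1, 49/3, -48]
R4 ← R4 − (23/37)·R3: [0, 0, 0, 32/37, -32/37, 64/37]
The echelon form has 4 nonzero rows, and every pivot lies in the first 5 columns, so rank(M) = rank([M|b]) = 4.
The system is consistent.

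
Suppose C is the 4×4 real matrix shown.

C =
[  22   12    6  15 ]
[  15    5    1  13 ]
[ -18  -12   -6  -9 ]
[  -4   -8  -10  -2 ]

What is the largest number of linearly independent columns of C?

Row reduce to echelon form.
R2 ← R2 − (15/22)·R1: [0, -35/11, -34/11, 61/22]
R3 ← R3 + (9/11)·R1: [0, -24/11, -12/11, 36/11]
R4 ← R4 + (2/11)·R1: [0, -64/11, -98/11, 8/11]
R3 ← R3 − (24/35)·R2: [0, 0, 36/35, 48/35]
R4 ← R4 − (64/35)·R2: [0, 0, -114/35, -152/35]
R4 ← R4 + (19/6)·R3: [0, 0, 0, 0]
Echelon form has 3 nonzero rows, so rank(C) = 3.
The rank gives the maximum number of linearly independent columns: 3.

3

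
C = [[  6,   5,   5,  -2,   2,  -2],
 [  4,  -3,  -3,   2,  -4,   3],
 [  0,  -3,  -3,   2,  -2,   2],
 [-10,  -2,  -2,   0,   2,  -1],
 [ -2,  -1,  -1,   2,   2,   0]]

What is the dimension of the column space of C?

Row reduce to echelon form.
R2 ← R2 − (2/3)·R1: [0, -19/3, -19/3, 10/3, -16/3, 13/3]
R4 ← R4 + (5/3)·R1: [0, 19/3, 19/3, -10/3, 16/3, -13/3]
R5 ← R5 + (1/3)·R1: [0, 2/3, 2/3, 4/3, 8/3, -2/3]
R3 ← R3 − (9/19)·R2: [0, 0, 0, 8/19, 10/19, -1/19]
R4 ← R4 + R2: [0, 0, 0, 0, 0, 0]
R5 ← R5 + (2/19)·R2: [0, 0, 0, 32/19, 40/19, -4/19]
R5 ← R5 − (4)·R3: [0, 0, 0, 0, 0, 0]
Echelon form has 3 nonzero rows, so rank(C) = 3.
The column space has dimension equal to the rank: 3.

3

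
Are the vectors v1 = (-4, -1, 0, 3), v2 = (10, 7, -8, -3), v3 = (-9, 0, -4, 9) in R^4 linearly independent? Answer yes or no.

Form the matrix with these vectors as rows and row reduce.
R2 ← R2 + (5/2)·R1: [0, 9/2, -8, 9/2]
R3 ← R3 − (9/4)·R1: [0, 9/4, -4, 9/4]
R3 ← R3 − (1/2)·R2: [0, 0, 0, 0]
2 nonzero rows, so the 3 vectors span a space of dimension 2.
Since 2 < 3, the vectors are linearly dependent.

no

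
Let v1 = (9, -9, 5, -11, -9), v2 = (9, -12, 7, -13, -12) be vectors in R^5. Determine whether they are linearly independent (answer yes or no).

yes

Form the matrix with these vectors as rows and row reduce.
R2 ← R2 − R1: [0, -3, 2, -2, -3]
2 nonzero rows, so the 2 vectors span a space of dimension 2.
Since 2 = 2, the vectors are linearly independent.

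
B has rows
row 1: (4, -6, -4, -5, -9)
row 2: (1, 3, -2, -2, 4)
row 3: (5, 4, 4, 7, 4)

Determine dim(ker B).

Row reduce to echelon form.
R2 ← R2 − (1/4)·R1: [0, 9/2, -1, -3/4, 25/4]
R3 ← R3 − (5/4)·R1: [0, 23/2, 9, 53/4, 61/4]
R3 ← R3 − (23/9)·R2: [0, 0, 104/9, 91/6, -13/18]
3 nonzero rows, so rank(B) = 3.
B has 5 columns; by rank–nullity, nullity = 5 − 3 = 2.

2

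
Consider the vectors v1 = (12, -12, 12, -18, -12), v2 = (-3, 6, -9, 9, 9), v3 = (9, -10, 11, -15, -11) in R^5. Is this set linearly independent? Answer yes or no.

no

Form the matrix with these vectors as rows and row reduce.
R2 ← R2 + (1/4)·R1: [0, 3, -6, 9/2, 6]
R3 ← R3 − (3/4)·R1: [0, -1, 2, -3/2, -2]
R3 ← R3 + (1/3)·R2: [0, 0, 0, 0, 0]
2 nonzero rows, so the 3 vectors span a space of dimension 2.
Since 2 < 3, the vectors are linearly dependent.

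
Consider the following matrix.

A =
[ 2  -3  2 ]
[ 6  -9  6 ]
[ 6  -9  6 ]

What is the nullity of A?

Row reduce to echelon form.
R2 ← R2 − (3)·R1: [0, 0, 0]
R3 ← R3 − (3)·R1: [0, 0, 0]
1 nonzero row, so rank(A) = 1.
A has 3 columns; by rank–nullity, nullity = 3 − 1 = 2.

2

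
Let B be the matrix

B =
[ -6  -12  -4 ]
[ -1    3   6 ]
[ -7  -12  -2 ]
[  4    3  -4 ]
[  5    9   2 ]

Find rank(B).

2

Row reduce to echelon form.
R2 ← R2 − (1/6)·R1: [0, 5, 20/3]
R3 ← R3 − (7/6)·R1: [0, 2, 8/3]
R4 ← R4 + (2/3)·R1: [0, -5, -20/3]
R5 ← R5 + (5/6)·R1: [0, -1, -4/3]
R3 ← R3 − (2/5)·R2: [0, 0, 0]
R4 ← R4 + R2: [0, 0, 0]
R5 ← R5 + (1/5)·R2: [0, 0, 0]
Echelon form has 2 nonzero rows, so rank(B) = 2.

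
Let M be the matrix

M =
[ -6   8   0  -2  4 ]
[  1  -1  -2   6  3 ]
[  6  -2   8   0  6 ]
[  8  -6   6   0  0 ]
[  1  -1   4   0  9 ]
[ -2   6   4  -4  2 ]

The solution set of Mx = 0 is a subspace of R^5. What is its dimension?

1

Row reduce to echelon form.
R2 ← R2 + (1/6)·R1: [0, 1/3, -2, 17/3, 11/3]
R3 ← R3 + R1: [0, 6, 8, -2, 10]
R4 ← R4 + (4/3)·R1: [0, 14/3, 6, -8/3, 16/3]
R5 ← R5 + (1/6)·R1: [0, 1/3, 4, -1/3, 29/3]
R6 ← R6 − (1/3)·R1: [0, 10/3, 4, -10/3, 2/3]
R3 ← R3 − (18)·R2: [0, 0, 44, -104, -56]
R4 ← R4 − (14)·R2: [0, 0, 34, -82, -46]
R5 ← R5 − R2: [0, 0, 6, -6, 6]
R6 ← R6 − (10)·R2: [0, 0, 24, -60, -36]
R4 ← R4 − (17/22)·R3: [0, 0, 0, -18/11, -30/11]
R5 ← R5 − (3/22)·R3: [0, 0, 0, 90/11, 150/11]
R6 ← R6 − (6/11)·R3: [0, 0, 0, -36/11, -60/11]
R5 ← R5 + (5)·R4: [0, 0, 0, 0, 0]
R6 ← R6 − (2)·R4: [0, 0, 0, 0, 0]
4 nonzero rows, so rank(M) = 4.
M has 5 columns; by rank–nullity, nullity = 5 − 4 = 1.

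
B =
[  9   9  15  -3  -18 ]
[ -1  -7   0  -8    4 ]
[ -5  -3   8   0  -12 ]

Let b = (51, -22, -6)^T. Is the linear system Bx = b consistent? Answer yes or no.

Row reduce the augmented matrix [B | b].
R2 ← R2 + (1/9)·R1: [0, -6, 5/3, -25/3, 2, -49/3]
R3 ← R3 + (5/9)·R1: [0, 2, 49/3, -5/3, -22, 67/3]
R3 ← R3 + (1/3)·R2: [0, 0, 152/9, -40/9, -64/3, 152/9]
The echelon form has 3 nonzero rows, and every pivot lies in the first 5 columns, so rank(B) = rank([B|b]) = 3.
The system is consistent.

yes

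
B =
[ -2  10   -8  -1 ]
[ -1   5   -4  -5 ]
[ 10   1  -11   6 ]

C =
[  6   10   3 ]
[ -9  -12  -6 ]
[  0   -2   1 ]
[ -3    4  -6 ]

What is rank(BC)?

First compute BC:
[[-99, -128, -68],
 [-36, -82,  -7],
 [ 33, 134, -23]]
Now row reduce the product.
R2 ← R2 − (4/11)·R1: [0, -390/11, 195/11]
R3 ← R3 + (1/3)·R1: [0, 274/3, -137/3]
R3 ← R3 + (1507/585)·R2: [0, 0, 0]
2 nonzero rows, so rank(BC) = 2.

2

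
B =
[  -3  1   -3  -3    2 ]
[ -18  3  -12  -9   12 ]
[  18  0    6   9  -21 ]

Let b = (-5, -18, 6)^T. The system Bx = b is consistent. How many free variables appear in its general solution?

Row reduce the augmented matrix [B | b].
R2 ← R2 − (6)·R1: [0, -3, 6, 9, 0, 12]
R3 ← R3 + (6)·R1: [0, 6, -12, -9, -9, -24]
R3 ← R3 + (2)·R2: [0, 0, 0, 9, -9, 0]
The echelon form has 3 nonzero rows, and every pivot lies in the first 5 columns, so rank(B) = rank([B|b]) = 3.
The system is consistent.
Free variables = (unknowns) − (rank) = 5 − 3 = 2.

2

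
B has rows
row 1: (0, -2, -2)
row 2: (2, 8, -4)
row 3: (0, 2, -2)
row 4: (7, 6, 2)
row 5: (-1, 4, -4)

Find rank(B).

Row reduce to echelon form.
Swap R1 ↔ R2
R4 ← R4 − (7/2)·R1: [0, -22, 16]
R5 ← R5 + (1/2)·R1: [0, 8, -6]
R3 ← R3 + R2: [0, 0, -4]
R4 ← R4 − (11)·R2: [0, 0, 38]
R5 ← R5 + (4)·R2: [0, 0, -14]
R4 ← R4 + (19/2)·R3: [0, 0, 0]
R5 ← R5 − (7/2)·R3: [0, 0, 0]
Echelon form has 3 nonzero rows, so rank(B) = 3.

3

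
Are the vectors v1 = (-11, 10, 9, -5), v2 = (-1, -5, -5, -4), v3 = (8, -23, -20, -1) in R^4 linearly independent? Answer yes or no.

Form the matrix with these vectors as rows and row reduce.
R2 ← R2 − (1/11)·R1: [0, -65/11, -64/11, -39/11]
R3 ← R3 + (8/11)·R1: [0, -173/11, -148/11, -51/11]
R3 ← R3 − (173/65)·R2: [0, 0, 132/65, 24/5]
3 nonzero rows, so the 3 vectors span a space of dimension 3.
Since 3 = 3, the vectors are linearly independent.

yes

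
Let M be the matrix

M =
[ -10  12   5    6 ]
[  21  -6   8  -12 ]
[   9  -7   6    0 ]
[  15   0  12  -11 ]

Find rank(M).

4

Row reduce to echelon form.
R2 ← R2 + (21/10)·R1: [0, 96/5, 37/2, 3/5]
R3 ← R3 + (9/10)·R1: [0, 19/5, 21/2, 27/5]
R4 ← R4 + (3/2)·R1: [0, 18, 39/2, -2]
R3 ← R3 − (19/96)·R2: [0, 0, 1313/192, 169/32]
R4 ← R4 − (15/16)·R2: [0, 0, 69/32, -41/16]
R4 ← R4 − (414/1313)·R3: [0, 0, 0, -427/101]
Echelon form has 4 nonzero rows, so rank(M) = 4.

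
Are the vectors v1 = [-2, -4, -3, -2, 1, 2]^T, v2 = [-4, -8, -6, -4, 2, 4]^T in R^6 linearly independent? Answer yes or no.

Form the matrix with these vectors as rows and row reduce.
R2 ← R2 − (2)·R1: [0, 0, 0, 0, 0, 0]
1 nonzero row, so the 2 vectors span a space of dimension 1.
Since 1 < 2, the vectors are linearly dependent.

no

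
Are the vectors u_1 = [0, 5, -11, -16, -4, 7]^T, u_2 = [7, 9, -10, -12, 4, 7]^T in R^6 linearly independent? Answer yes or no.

yes

Form the matrix with these vectors as rows and row reduce.
Swap R1 ↔ R2
2 nonzero rows, so the 2 vectors span a space of dimension 2.
Since 2 = 2, the vectors are linearly independent.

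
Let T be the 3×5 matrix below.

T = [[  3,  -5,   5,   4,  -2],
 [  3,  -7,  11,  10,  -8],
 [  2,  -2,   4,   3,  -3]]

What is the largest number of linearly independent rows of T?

Row reduce to echelon form.
R2 ← R2 − R1: [0, -2, 6, 6, -6]
R3 ← R3 − (2/3)·R1: [0, 4/3, 2/3, 1/3, -5/3]
R3 ← R3 + (2/3)·R2: [0, 0, 14/3, 13/3, -17/3]
Echelon form has 3 nonzero rows, so rank(T) = 3.
The rank gives the maximum number of linearly independent rows: 3.

3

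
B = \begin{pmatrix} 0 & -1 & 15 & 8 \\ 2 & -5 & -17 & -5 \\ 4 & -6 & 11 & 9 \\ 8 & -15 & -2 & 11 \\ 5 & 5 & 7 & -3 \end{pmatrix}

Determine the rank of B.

4

Row reduce to echelon form.
Swap R1 ↔ R2
R3 ← R3 − (2)·R1: [0, 4, 45, 19]
R4 ← R4 − (4)·R1: [0, 5, 66, 31]
R5 ← R5 − (5/2)·R1: [0, 35/2, 99/2, 19/2]
R3 ← R3 + (4)·R2: [0, 0, 105, 51]
R4 ← R4 + (5)·R2: [0, 0, 141, 71]
R5 ← R5 + (35/2)·R2: [0, 0, 312, 299/2]
R4 ← R4 − (47/35)·R3: [0, 0, 0, 88/35]
R5 ← R5 − (104/35)·R3: [0, 0, 0, -143/70]
R5 ← R5 + (13/16)·R4: [0, 0, 0, 0]
Echelon form has 4 nonzero rows, so rank(B) = 4.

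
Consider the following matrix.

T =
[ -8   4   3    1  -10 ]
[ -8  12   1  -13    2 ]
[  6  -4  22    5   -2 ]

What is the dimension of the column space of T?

Row reduce to echelon form.
R2 ← R2 − R1: [0, 8, -2, -14, 12]
R3 ← R3 + (3/4)·R1: [0, -1, 97/4, 23/4, -19/2]
R3 ← R3 + (1/8)·R2: [0, 0, 24, 4, -8]
Echelon form has 3 nonzero rows, so rank(T) = 3.
The column space has dimension equal to the rank: 3.

3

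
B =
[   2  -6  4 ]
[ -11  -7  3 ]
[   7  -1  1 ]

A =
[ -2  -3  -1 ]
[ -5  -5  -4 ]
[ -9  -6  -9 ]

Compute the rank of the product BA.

First compute BA:
[[-10,   0, -14],
 [ 30,  50,  12],
 [-18, -22, -12]]
Now row reduce the product.
R2 ← R2 + (3)·R1: [0, 50, -30]
R3 ← R3 − (9/5)·R1: [0, -22, 66/5]
R3 ← R3 + (11/25)·R2: [0, 0, 0]
2 nonzero rows, so rank(BA) = 2.

2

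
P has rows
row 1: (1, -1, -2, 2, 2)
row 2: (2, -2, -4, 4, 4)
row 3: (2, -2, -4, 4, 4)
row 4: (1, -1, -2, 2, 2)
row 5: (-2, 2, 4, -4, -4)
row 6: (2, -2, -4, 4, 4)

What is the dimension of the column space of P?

Row reduce to echelon form.
R2 ← R2 − (2)·R1: [0, 0, 0, 0, 0]
R3 ← R3 − (2)·R1: [0, 0, 0, 0, 0]
R4 ← R4 − R1: [0, 0, 0, 0, 0]
R5 ← R5 + (2)·R1: [0, 0, 0, 0, 0]
R6 ← R6 − (2)·R1: [0, 0, 0, 0, 0]
Echelon form has 1 nonzero row, so rank(P) = 1.
The column space has dimension equal to the rank: 1.

1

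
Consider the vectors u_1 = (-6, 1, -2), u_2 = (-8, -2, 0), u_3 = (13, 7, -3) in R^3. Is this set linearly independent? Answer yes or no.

no

Form the matrix with these vectors as rows and row reduce.
R2 ← R2 − (4/3)·R1: [0, -10/3, 8/3]
R3 ← R3 + (13/6)·R1: [0, 55/6, -22/3]
R3 ← R3 + (11/4)·R2: [0, 0, 0]
2 nonzero rows, so the 3 vectors span a space of dimension 2.
Since 2 < 3, the vectors are linearly dependent.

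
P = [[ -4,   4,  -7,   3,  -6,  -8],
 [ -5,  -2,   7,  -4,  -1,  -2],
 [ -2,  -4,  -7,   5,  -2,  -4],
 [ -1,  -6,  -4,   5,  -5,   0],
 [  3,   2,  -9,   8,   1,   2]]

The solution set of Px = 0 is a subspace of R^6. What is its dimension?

Row reduce to echelon form.
R2 ← R2 − (5/4)·R1: [0, -7, 63/4, -31/4, 13/2, 8]
R3 ← R3 − (1/2)·R1: [0, -6, -7/2, 7/2, 1, 0]
R4 ← R4 − (1/4)·R1: [0, -7, -9/4, 17/4, -7/2, 2]
R5 ← R5 + (3/4)·R1: [0, 5, -57/4, 41/4, -7/2, -4]
R3 ← R3 − (6/7)·R2: [0, 0, -17, 71/7, -32/7, -48/7]
R4 ← R4 − R2: [0, 0, -18, 12, -10, -6]
R5 ← R5 + (5/7)·R2: [0, 0, -3, 33/7, 8/7, 12/7]
R4 ← R4 − (18/17)·R3: [0, 0, 0, 150/119, -614/119, 150/119]
R5 ← R5 − (3/17)·R3: [0, 0, 0, 348/119, 232/119, 348/119]
R5 ← R5 − (58/25)·R4: [0, 0, 0, 0, 348/25, 0]
5 nonzero rows, so rank(P) = 5.
P has 6 columns; by rank–nullity, nullity = 6 − 5 = 1.

1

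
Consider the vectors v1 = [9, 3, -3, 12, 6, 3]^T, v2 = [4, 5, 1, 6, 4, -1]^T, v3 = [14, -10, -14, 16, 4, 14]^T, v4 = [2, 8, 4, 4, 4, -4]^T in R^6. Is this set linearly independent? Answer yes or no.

no

Form the matrix with these vectors as rows and row reduce.
R2 ← R2 − (4/9)·R1: [0, 11/3, 7/3, 2/3, 4/3, -7/3]
R3 ← R3 − (14/9)·R1: [0, -44/3, -28/3, -8/3, -16/3, 28/3]
R4 ← R4 − (2/9)·R1: [0, 22/3, 14/3, 4/3, 8/3, -14/3]
R3 ← R3 + (4)·R2: [0, 0, 0, 0, 0, 0]
R4 ← R4 − (2)·R2: [0, 0, 0, 0, 0, 0]
2 nonzero rows, so the 4 vectors span a space of dimension 2.
Since 2 < 4, the vectors are linearly dependent.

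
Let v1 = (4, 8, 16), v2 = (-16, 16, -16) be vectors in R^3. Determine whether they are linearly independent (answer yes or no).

Form the matrix with these vectors as rows and row reduce.
R2 ← R2 + (4)·R1: [0, 48, 48]
2 nonzero rows, so the 2 vectors span a space of dimension 2.
Since 2 = 2, the vectors are linearly independent.

yes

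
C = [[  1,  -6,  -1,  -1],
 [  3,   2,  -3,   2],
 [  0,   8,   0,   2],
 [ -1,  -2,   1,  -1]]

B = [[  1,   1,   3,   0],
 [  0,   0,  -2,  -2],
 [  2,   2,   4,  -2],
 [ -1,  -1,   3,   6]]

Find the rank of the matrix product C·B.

First compute CB:
[[  0,   0,   8,   8],
 [ -5,  -5,  -1,  14],
 [ -2,  -2, -10,  -4],
 [  2,   2,   2,  -4]]
Now row reduce the product.
Swap R1 ↔ R2
R3 ← R3 − (2/5)·R1: [0, 0, -48/5, -48/5]
R4 ← R4 + (2/5)·R1: [0, 0, 8/5, 8/5]
R3 ← R3 + (6/5)·R2: [0, 0, 0, 0]
R4 ← R4 − (1/5)·R2: [0, 0, 0, 0]
2 nonzero rows, so rank(CB) = 2.

2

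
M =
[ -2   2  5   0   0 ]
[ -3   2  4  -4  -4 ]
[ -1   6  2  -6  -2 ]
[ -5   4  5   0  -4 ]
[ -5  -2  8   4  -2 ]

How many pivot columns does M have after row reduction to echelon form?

4

Row reduce to echelon form.
R2 ← R2 − (3/2)·R1: [0, -1, -7/2, -4, -4]
R3 ← R3 − (1/2)·R1: [0, 5, -1/2, -6, -2]
R4 ← R4 − (5/2)·R1: [0, -1, -15/2, 0, -4]
R5 ← R5 − (5/2)·R1: [0, -7, -9/2, 4, -2]
R3 ← R3 + (5)·R2: [0, 0, -18, -26, -22]
R4 ← R4 − R2: [0, 0, -4, 4, 0]
R5 ← R5 − (7)·R2: [0, 0, 20, 32, 26]
R4 ← R4 − (2/9)·R3: [0, 0, 0, 88/9, 44/9]
R5 ← R5 + (10/9)·R3: [0, 0, 0, 28/9, 14/9]
R5 ← R5 − (7/22)·R4: [0, 0, 0, 0, 0]
Echelon form has 4 nonzero rows, so rank(M) = 4.
Each nonzero row contributes one pivot column: 4 pivot columns.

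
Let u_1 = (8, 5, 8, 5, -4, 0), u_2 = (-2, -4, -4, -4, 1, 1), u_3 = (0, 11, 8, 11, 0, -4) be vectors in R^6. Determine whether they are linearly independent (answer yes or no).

no

Form the matrix with these vectors as rows and row reduce.
R2 ← R2 + (1/4)·R1: [0, -11/4, -2, -11/4, 0, 1]
R3 ← R3 + (4)·R2: [0, 0, 0, 0, 0, 0]
2 nonzero rows, so the 3 vectors span a space of dimension 2.
Since 2 < 3, the vectors are linearly dependent.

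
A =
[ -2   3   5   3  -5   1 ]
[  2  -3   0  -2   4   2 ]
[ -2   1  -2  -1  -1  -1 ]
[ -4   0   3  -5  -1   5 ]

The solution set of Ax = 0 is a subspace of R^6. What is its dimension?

Row reduce to echelon form.
R2 ← R2 + R1: [0, 0, 5, 1, -1, 3]
R3 ← R3 − R1: [0, -2, -7, -4, 4, -2]
R4 ← R4 − (2)·R1: [0, -6, -7, -11, 9, 3]
Swap R2 ↔ R3
R4 ← R4 − (3)·R2: [0, 0, 14, 1, -3, 9]
R4 ← R4 − (14/5)·R3: [0, 0, 0, -9/5, -1/5, 3/5]
4 nonzero rows, so rank(A) = 4.
A has 6 columns; by rank–nullity, nullity = 6 − 4 = 2.

2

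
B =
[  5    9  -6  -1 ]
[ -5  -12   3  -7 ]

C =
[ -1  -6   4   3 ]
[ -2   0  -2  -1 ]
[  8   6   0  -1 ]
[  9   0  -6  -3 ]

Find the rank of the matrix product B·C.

2

First compute BC:
[[-80, -66,   8,  15],
 [-10,  48,  46,  15]]
Now row reduce the product.
R2 ← R2 − (1/8)·R1: [0, 225/4, 45, 105/8]
2 nonzero rows, so rank(BC) = 2.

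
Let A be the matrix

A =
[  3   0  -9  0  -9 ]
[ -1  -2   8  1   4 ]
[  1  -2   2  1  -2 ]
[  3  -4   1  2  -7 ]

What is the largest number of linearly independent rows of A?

2

Row reduce to echelon form.
R2 ← R2 + (1/3)·R1: [0, -2, 5, 1, 1]
R3 ← R3 − (1/3)·R1: [0, -2, 5, 1, 1]
R4 ← R4 − R1: [0, -4, 10, 2, 2]
R3 ← R3 − R2: [0, 0, 0, 0, 0]
R4 ← R4 − (2)·R2: [0, 0, 0, 0, 0]
Echelon form has 2 nonzero rows, so rank(A) = 2.
The rank gives the maximum number of linearly independent rows: 2.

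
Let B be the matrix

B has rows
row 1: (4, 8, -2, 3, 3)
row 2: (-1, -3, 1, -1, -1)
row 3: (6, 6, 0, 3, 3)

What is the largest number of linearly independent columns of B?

2

Row reduce to echelon form.
R2 ← R2 + (1/4)·R1: [0, -1, 1/2, -1/4, -1/4]
R3 ← R3 − (3/2)·R1: [0, -6, 3, -3/2, -3/2]
R3 ← R3 − (6)·R2: [0, 0, 0, 0, 0]
Echelon form has 2 nonzero rows, so rank(B) = 2.
The rank gives the maximum number of linearly independent columns: 2.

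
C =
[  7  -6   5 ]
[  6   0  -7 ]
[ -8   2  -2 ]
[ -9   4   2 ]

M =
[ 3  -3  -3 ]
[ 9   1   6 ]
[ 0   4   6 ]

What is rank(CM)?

2

First compute CM:
[[-33,  -7, -27],
 [ 18, -46, -60],
 [ -6,  18,  24],
 [  9,  39,  63]]
Now row reduce the product.
R2 ← R2 + (6/11)·R1: [0, -548/11, -822/11]
R3 ← R3 − (2/11)·R1: [0, 212/11, 318/11]
R4 ← R4 + (3/11)·R1: [0, 408/11, 612/11]
R3 ← R3 + (53/137)·R2: [0, 0, 0]
R4 ← R4 + (102/137)·R2: [0, 0, 0]
2 nonzero rows, so rank(CM) = 2.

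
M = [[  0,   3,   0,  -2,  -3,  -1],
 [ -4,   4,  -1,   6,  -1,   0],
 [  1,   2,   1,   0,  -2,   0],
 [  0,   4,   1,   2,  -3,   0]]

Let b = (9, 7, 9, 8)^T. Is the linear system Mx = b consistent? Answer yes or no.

no

Row reduce the augmented matrix [M | b].
Swap R1 ↔ R2
R3 ← R3 + (1/4)·R1: [0, 3, 3/4, 3/2, -9/4, 0, 43/4]
R3 ← R3 − R2: [0, 0, 3/4, 7/2, 3/4, 1, 7/4]
R4 ← R4 − (4/3)·R2: [0, 0, 1, 14/3, 1, 4/3, -4]
R4 ← R4 − (4/3)·R3: [0, 0, 0, 0, 0, 0, -19/3]
The echelon form has 4 nonzero rows; the last pivot sits in the augmented column, so rank(M) = 3 but rank([M|b]) = 4.
Since the ranks differ, the system is inconsistent.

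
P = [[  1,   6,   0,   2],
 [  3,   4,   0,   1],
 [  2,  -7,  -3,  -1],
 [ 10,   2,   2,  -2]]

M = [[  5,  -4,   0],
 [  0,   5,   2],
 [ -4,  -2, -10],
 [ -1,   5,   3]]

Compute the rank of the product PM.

3

First compute PM:
[[  3,  36,  18],
 [ 14,  13,  11],
 [ 23, -42,  13],
 [ 44, -44, -22]]
Now row reduce the product.
R2 ← R2 − (14/3)·R1: [0, -155, -73]
R3 ← R3 − (23/3)·R1: [0, -318, -125]
R4 ← R4 − (44/3)·R1: [0, -572, -286]
R3 ← R3 − (318/155)·R2: [0, 0, 3839/155]
R4 ← R4 − (572/155)·R2: [0, 0, -2574/155]
R4 ← R4 + (234/349)·R3: [0, 0, 0]
3 nonzero rows, so rank(PM) = 3.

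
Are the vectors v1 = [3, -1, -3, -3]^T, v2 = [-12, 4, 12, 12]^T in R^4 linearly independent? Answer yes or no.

Form the matrix with these vectors as rows and row reduce.
R2 ← R2 + (4)·R1: [0, 0, 0, 0]
1 nonzero row, so the 2 vectors span a space of dimension 1.
Since 1 < 2, the vectors are linearly dependent.

no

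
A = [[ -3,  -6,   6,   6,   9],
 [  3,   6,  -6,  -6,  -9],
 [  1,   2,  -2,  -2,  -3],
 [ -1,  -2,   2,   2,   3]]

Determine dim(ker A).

Row reduce to echelon form.
R2 ← R2 + R1: [0, 0, 0, 0, 0]
R3 ← R3 + (1/3)·R1: [0, 0, 0, 0, 0]
R4 ← R4 − (1/3)·R1: [0, 0, 0, 0, 0]
1 nonzero row, so rank(A) = 1.
A has 5 columns; by rank–nullity, nullity = 5 − 1 = 4.

4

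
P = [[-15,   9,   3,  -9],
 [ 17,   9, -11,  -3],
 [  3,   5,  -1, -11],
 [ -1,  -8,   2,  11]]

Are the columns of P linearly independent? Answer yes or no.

Row reduce P to echelon form.
R2 ← R2 + (17/15)·R1: [0, 96/5, -38/5, -66/5]
R3 ← R3 + (1/5)·R1: [0, 34/5, -2/5, -64/5]
R4 ← R4 − (1/15)·R1: [0, -43/5, 9/5, 58/5]
R3 ← R3 − (17/48)·R2: [0, 0, 55/24, -65/8]
R4 ← R4 + (43/96)·R2: [0, 0, -77/48, 91/16]
R4 ← R4 + (7/10)·R3: [0, 0, 0, 0]
3 pivots among 4 columns.
Only 3 < 4 pivot columns, so the columns are linearly dependent.

no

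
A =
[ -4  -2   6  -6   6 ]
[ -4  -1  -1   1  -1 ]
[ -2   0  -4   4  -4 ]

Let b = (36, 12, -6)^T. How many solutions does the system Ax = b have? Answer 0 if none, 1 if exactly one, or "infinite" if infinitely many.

Row reduce the augmented matrix [A | b].
R2 ← R2 − R1: [0, 1, -7, 7, -7, -24]
R3 ← R3 − (1/2)·R1: [0, 1, -7, 7, -7, -24]
R3 ← R3 − R2: [0, 0, 0, 0, 0, 0]
The echelon form has 2 nonzero rows, and every pivot lies in the first 5 columns, so rank(A) = rank([A|b]) = 2.
The system is consistent.
rank = 2 < 5 unknowns, so there are infinitely many solutions.

infinite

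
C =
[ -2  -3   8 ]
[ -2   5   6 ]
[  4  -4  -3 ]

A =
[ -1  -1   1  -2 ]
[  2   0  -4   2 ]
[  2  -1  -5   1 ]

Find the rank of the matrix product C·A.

2

First compute CA:
[[ 12,  -6, -30,   6],
 [ 24,  -4, -52,  20],
 [-18,  -1,  35, -19]]
Now row reduce the product.
R2 ← R2 − (2)·R1: [0, 8, 8, 8]
R3 ← R3 + (3/2)·R1: [0, -10, -10, -10]
R3 ← R3 + (5/4)·R2: [0, 0, 0, 0]
2 nonzero rows, so rank(CA) = 2.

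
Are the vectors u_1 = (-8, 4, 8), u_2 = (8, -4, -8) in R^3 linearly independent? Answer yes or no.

Form the matrix with these vectors as rows and row reduce.
R2 ← R2 + R1: [0, 0, 0]
1 nonzero row, so the 2 vectors span a space of dimension 1.
Since 1 < 2, the vectors are linearly dependent.

no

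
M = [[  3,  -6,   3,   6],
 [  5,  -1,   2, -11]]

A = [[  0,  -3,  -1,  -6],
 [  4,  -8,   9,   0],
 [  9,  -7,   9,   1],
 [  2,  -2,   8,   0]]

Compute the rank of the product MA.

2

First compute MA:
[[ 15,   6,  18, -15],
 [ -8,   1, -84, -28]]
Now row reduce the product.
R2 ← R2 + (8/15)·R1: [0, 21/5, -372/5, -36]
2 nonzero rows, so rank(MA) = 2.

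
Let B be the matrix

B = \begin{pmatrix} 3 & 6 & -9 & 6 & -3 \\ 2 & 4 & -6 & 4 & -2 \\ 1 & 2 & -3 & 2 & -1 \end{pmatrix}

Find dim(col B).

1

Row reduce to echelon form.
R2 ← R2 − (2/3)·R1: [0, 0, 0, 0, 0]
R3 ← R3 − (1/3)·R1: [0, 0, 0, 0, 0]
Echelon form has 1 nonzero row, so rank(B) = 1.
The column space has dimension equal to the rank: 1.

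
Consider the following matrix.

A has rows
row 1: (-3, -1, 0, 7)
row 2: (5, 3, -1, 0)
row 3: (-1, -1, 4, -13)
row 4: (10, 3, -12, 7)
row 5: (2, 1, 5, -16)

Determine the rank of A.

3

Row reduce to echelon form.
R2 ← R2 + (5/3)·R1: [0, 4/3, -1, 35/3]
R3 ← R3 − (1/3)·R1: [0, -2/3, 4, -46/3]
R4 ← R4 + (10/3)·R1: [0, -1/3, -12, 91/3]
R5 ← R5 + (2/3)·R1: [0, 1/3, 5, -34/3]
R3 ← R3 + (1/2)·R2: [0, 0, 7/2, -19/2]
R4 ← R4 + (1/4)·R2: [0, 0, -49/4, 133/4]
R5 ← R5 − (1/4)·R2: [0, 0, 21/4, -57/4]
R4 ← R4 + (7/2)·R3: [0, 0, 0, 0]
R5 ← R5 − (3/2)·R3: [0, 0, 0, 0]
Echelon form has 3 nonzero rows, so rank(A) = 3.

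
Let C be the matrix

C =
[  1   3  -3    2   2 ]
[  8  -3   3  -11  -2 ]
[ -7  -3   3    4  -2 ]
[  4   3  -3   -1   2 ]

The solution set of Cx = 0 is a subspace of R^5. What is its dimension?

Row reduce to echelon form.
R2 ← R2 − (8)·R1: [0, -27, 27, -27, -18]
R3 ← R3 + (7)·R1: [0, 18, -18, 18, 12]
R4 ← R4 − (4)·R1: [0, -9, 9, -9, -6]
R3 ← R3 + (2/3)·R2: [0, 0, 0, 0, 0]
R4 ← R4 − (1/3)·R2: [0, 0, 0, 0, 0]
2 nonzero rows, so rank(C) = 2.
C has 5 columns; by rank–nullity, nullity = 5 − 2 = 3.

3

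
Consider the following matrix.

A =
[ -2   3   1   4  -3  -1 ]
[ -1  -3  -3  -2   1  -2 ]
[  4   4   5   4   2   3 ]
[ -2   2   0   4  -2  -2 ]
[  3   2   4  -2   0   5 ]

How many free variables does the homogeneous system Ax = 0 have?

3

Row reduce to echelon form.
R2 ← R2 − (1/2)·R1: [0, -9/2, -7/2, -4, 5/2, -3/2]
R3 ← R3 + (2)·R1: [0, 10, 7, 12, -4, 1]
R4 ← R4 − R1: [0, -1, -1, 0, 1, -1]
R5 ← R5 + (3/2)·R1: [0, 13/2, 11/2, 4, -9/2, 7/2]
R3 ← R3 + (20/9)·R2: [0, 0, -7/9, 28/9, 14/9, -7/3]
R4 ← R4 − (2/9)·R2: [0, 0, -2/9, 8/9, 4/9, -2/3]
R5 ← R5 + (13/9)·R2: [0, 0, 4/9, -16/9, -8/9, 4/3]
R4 ← R4 − (2/7)·R3: [0, 0, 0, 0, 0, 0]
R5 ← R5 + (4/7)·R3: [0, 0, 0, 0, 0, 0]
3 nonzero rows, so rank(A) = 3.
A has 6 columns; by rank–nullity, nullity = 6 − 3 = 3.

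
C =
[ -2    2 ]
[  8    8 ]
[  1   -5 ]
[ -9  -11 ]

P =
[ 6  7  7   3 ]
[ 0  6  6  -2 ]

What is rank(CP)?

2

First compute CP:
[[-12,  -2,  -2, -10],
 [ 48, 104, 104,   8],
 [  6, -23, -23,  13],
 [-54, -129, -129,  -5]]
Now row reduce the product.
R2 ← R2 + (4)·R1: [0, 96, 96, -32]
R3 ← R3 + (1/2)·R1: [0, -24, -24, 8]
R4 ← R4 − (9/2)·R1: [0, -120, -120, 40]
R3 ← R3 + (1/4)·R2: [0, 0, 0, 0]
R4 ← R4 + (5/4)·R2: [0, 0, 0, 0]
2 nonzero rows, so rank(CP) = 2.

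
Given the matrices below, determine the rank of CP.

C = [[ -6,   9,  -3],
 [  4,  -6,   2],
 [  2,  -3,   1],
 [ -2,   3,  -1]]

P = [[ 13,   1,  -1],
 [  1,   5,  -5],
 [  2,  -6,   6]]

1

First compute CP:
[[-75,  57, -57],
 [ 50, -38,  38],
 [ 25, -19,  19],
 [-25,  19, -19]]
Now row reduce the product.
R2 ← R2 + (2/3)·R1: [0, 0, 0]
R3 ← R3 + (1/3)·R1: [0, 0, 0]
R4 ← R4 − (1/3)·R1: [0, 0, 0]
1 nonzero row, so rank(CP) = 1.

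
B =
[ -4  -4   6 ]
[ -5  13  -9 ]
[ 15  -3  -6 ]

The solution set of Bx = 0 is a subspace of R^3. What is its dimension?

1

Row reduce to echelon form.
R2 ← R2 − (5/4)·R1: [0, 18, -33/2]
R3 ← R3 + (15/4)·R1: [0, -18, 33/2]
R3 ← R3 + R2: [0, 0, 0]
2 nonzero rows, so rank(B) = 2.
B has 3 columns; by rank–nullity, nullity = 3 − 2 = 1.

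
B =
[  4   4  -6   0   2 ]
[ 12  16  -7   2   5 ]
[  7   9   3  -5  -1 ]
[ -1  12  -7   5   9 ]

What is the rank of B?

4

Row reduce to echelon form.
R2 ← R2 − (3)·R1: [0, 4, 11, 2, -1]
R3 ← R3 − (7/4)·R1: [0, 2, 27/2, -5, -9/2]
R4 ← R4 + (1/4)·R1: [0, 13, -17/2, 5, 19/2]
R3 ← R3 − (1/2)·R2: [0, 0, 8, -6, -4]
R4 ← R4 − (13/4)·R2: [0, 0, -177/4, -3/2, 51/4]
R4 ← R4 + (177/32)·R3: [0, 0, 0, -555/16, -75/8]
Echelon form has 4 nonzero rows, so rank(B) = 4.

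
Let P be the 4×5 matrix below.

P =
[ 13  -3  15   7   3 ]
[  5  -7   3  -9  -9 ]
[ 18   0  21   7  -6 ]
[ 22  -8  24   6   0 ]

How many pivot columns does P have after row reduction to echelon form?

Row reduce to echelon form.
R2 ← R2 − (5/13)·R1: [0, -76/13, -36/13, -152/13, -132/13]
R3 ← R3 − (18/13)·R1: [0, 54/13, 3/13, -35/13, -132/13]
R4 ← R4 − (22/13)·R1: [0, -38/13, -18/13, -76/13, -66/13]
R3 ← R3 + (27/38)·R2: [0, 0, -33/19, -11, -330/19]
R4 ← R4 − (1/2)·R2: [0, 0, 0, 0, 0]
Echelon form has 3 nonzero rows, so rank(P) = 3.
Each nonzero row contributes one pivot column: 3 pivot columns.

3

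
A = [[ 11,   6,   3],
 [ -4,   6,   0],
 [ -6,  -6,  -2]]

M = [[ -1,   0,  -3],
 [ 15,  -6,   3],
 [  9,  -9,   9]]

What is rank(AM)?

First compute AM:
[[106, -63,  12],
 [ 94, -36,  30],
 [-102,  54, -18]]
Now row reduce the product.
R2 ← R2 − (47/53)·R1: [0, 1053/53, 1026/53]
R3 ← R3 + (51/53)·R1: [0, -351/53, -342/53]
R3 ← R3 + (1/3)·R2: [0, 0, 0]
2 nonzero rows, so rank(AM) = 2.

2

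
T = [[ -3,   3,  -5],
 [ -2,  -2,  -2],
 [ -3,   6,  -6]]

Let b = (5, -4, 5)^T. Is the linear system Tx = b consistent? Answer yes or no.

no

Row reduce the augmented matrix [T | b].
R2 ← R2 − (2/3)·R1: [0, -4, 4/3, -22/3]
R3 ← R3 − R1: [0, 3, -1, 0]
R3 ← R3 + (3/4)·R2: [0, 0, 0, -11/2]
The echelon form has 3 nonzero rows; the last pivot sits in the augmented column, so rank(T) = 2 but rank([T|b]) = 3.
Since the ranks differ, the system is inconsistent.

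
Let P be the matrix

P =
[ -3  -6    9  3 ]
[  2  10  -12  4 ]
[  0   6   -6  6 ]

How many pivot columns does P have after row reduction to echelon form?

Row reduce to echelon form.
R2 ← R2 + (2/3)·R1: [0, 6, -6, 6]
R3 ← R3 − R2: [0, 0, 0, 0]
Echelon form has 2 nonzero rows, so rank(P) = 2.
Each nonzero row contributes one pivot column: 2 pivot columns.

2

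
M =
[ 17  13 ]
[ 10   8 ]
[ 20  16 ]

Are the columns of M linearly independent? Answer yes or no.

yes

Row reduce M to echelon form.
R2 ← R2 − (10/17)·R1: [0, 6/17]
R3 ← R3 − (20/17)·R1: [0, 12/17]
R3 ← R3 − (2)·R2: [0, 0]
2 pivots among 2 columns.
Every column is a pivot column, so the columns are linearly independent.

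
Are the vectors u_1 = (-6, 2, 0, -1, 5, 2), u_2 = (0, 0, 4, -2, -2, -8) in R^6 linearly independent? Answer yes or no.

yes

Form the matrix with these vectors as rows and row reduce.
2 nonzero rows, so the 2 vectors span a space of dimension 2.
Since 2 = 2, the vectors are linearly independent.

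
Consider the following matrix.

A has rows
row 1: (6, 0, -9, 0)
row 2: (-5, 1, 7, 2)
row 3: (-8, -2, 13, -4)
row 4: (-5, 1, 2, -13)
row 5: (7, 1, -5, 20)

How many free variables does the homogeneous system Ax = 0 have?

1

Row reduce to echelon form.
R2 ← R2 + (5/6)·R1: [0, 1, -1/2, 2]
R3 ← R3 + (4/3)·R1: [0, -2, 1, -4]
R4 ← R4 + (5/6)·R1: [0, 1, -11/2, -13]
R5 ← R5 − (7/6)·R1: [0, 1, 11/2, 20]
R3 ← R3 + (2)·R2: [0, 0, 0, 0]
R4 ← R4 − R2: [0, 0, -5, -15]
R5 ← R5 − R2: [0, 0, 6, 18]
Swap R3 ↔ R4
R5 ← R5 + (6/5)·R3: [0, 0, 0, 0]
3 nonzero rows, so rank(A) = 3.
A has 4 columns; by rank–nullity, nullity = 4 − 3 = 1.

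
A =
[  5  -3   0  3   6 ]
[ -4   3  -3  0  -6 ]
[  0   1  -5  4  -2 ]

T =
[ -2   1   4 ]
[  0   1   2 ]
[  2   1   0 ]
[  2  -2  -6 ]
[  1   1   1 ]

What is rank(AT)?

First compute AT:
[[  2,   2,   2],
 [ -4, -10, -16],
 [ -4, -14, -24]]
Now row reduce the product.
R2 ← R2 + (2)·R1: [0, -6, -12]
R3 ← R3 + (2)·R1: [0, -10, -20]
R3 ← R3 − (5/3)·R2: [0, 0, 0]
2 nonzero rows, so rank(AT) = 2.

2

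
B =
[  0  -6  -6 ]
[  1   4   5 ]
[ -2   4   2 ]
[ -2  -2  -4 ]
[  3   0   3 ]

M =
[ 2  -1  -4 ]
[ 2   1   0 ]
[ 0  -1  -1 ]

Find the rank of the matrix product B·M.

First compute BM:
[[-12,   0,   6],
 [ 10,  -2,  -9],
 [  4,   4,   6],
 [ -8,   4,  12],
 [  6,  -6, -15]]
Now row reduce the product.
R2 ← R2 + (5/6)·R1: [0, -2, -4]
R3 ← R3 + (1/3)·R1: [0, 4, 8]
R4 ← R4 − (2/3)·R1: [0, 4, 8]
R5 ← R5 + (1/2)·R1: [0, -6, -12]
R3 ← R3 + (2)·R2: [0, 0, 0]
R4 ← R4 + (2)·R2: [0, 0, 0]
R5 ← R5 − (3)·R2: [0, 0, 0]
2 nonzero rows, so rank(BM) = 2.

2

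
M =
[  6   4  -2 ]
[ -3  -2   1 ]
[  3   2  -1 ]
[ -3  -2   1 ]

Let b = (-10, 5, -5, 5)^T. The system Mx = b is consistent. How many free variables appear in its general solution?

2

Row reduce the augmented matrix [M | b].
R2 ← R2 + (1/2)·R1: [0, 0, 0, 0]
R3 ← R3 − (1/2)·R1: [0, 0, 0, 0]
R4 ← R4 + (1/2)·R1: [0, 0, 0, 0]
The echelon form has 1 nonzero rows, and every pivot lies in the first 3 columns, so rank(M) = rank([M|b]) = 1.
The system is consistent.
Free variables = (unknowns) − (rank) = 3 − 1 = 2.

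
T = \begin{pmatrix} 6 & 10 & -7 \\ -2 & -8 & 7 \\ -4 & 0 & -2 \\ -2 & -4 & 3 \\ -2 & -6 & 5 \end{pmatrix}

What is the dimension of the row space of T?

Row reduce to echelon form.
R2 ← R2 + (1/3)·R1: [0, -14/3, 14/3]
R3 ← R3 + (2/3)·R1: [0, 20/3, -20/3]
R4 ← R4 + (1/3)·R1: [0, -2/3, 2/3]
R5 ← R5 + (1/3)·R1: [0, -8/3, 8/3]
R3 ← R3 + (10/7)·R2: [0, 0, 0]
R4 ← R4 − (1/7)·R2: [0, 0, 0]
R5 ← R5 − (4/7)·R2: [0, 0, 0]
Echelon form has 2 nonzero rows, so rank(T) = 2.
The row space has dimension equal to the rank: 2.

2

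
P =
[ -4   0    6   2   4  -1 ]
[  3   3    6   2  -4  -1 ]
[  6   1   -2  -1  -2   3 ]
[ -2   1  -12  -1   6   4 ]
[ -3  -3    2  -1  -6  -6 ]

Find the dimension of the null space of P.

2

Row reduce to echelon form.
R2 ← R2 + (3/4)·R1: [0, 3, 21/2, 7/2, -1, -7/4]
R3 ← R3 + (3/2)·R1: [0, 1, 7, 2, 4, 3/2]
R4 ← R4 − (1/2)·R1: [0, 1, -15, -2, 4, 9/2]
R5 ← R5 − (3/4)·R1: [0, -3, -5/2, -5/2, -9, -21/4]
R3 ← R3 − (1/3)·R2: [0, 0, 7/2, 5/6, 13/3, 25/12]
R4 ← R4 − (1/3)·R2: [0, 0, -37/2, -19/6, 13/3, 61/12]
R5 ← R5 + R2: [0, 0, 8, 1, -10, -7]
R4 ← R4 + (37/7)·R3: [0, 0, 0, 26/21, 572/21, 338/21]
R5 ← R5 − (16/7)·R3: [0, 0, 0, -19/21, -418/21, -247/21]
R5 ← R5 + (19/26)·R4: [0, 0, 0, 0, 0, 0]
4 nonzero rows, so rank(P) = 4.
P has 6 columns; by rank–nullity, nullity = 6 − 4 = 2.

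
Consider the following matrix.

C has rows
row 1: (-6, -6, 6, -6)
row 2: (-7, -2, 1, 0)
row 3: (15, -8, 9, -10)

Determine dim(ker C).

Row reduce to echelon form.
R2 ← R2 − (7/6)·R1: [0, 5, -6, 7]
R3 ← R3 + (5/2)·R1: [0, -23, 24, -25]
R3 ← R3 + (23/5)·R2: [0, 0, -18/5, 36/5]
3 nonzero rows, so rank(C) = 3.
C has 4 columns; by rank–nullity, nullity = 4 − 3 = 1.

1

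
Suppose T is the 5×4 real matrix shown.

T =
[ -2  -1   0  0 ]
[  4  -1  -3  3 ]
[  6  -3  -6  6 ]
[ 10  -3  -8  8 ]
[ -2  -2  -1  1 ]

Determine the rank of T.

Row reduce to echelon form.
R2 ← R2 + (2)·R1: [0, -3, -3, 3]
R3 ← R3 + (3)·R1: [0, -6, -6, 6]
R4 ← R4 + (5)·R1: [0, -8, -8, 8]
R5 ← R5 − R1: [0, -1, -1, 1]
R3 ← R3 − (2)·R2: [0, 0, 0, 0]
R4 ← R4 − (8/3)·R2: [0, 0, 0, 0]
R5 ← R5 − (1/3)·R2: [0, 0, 0, 0]
Echelon form has 2 nonzero rows, so rank(T) = 2.

2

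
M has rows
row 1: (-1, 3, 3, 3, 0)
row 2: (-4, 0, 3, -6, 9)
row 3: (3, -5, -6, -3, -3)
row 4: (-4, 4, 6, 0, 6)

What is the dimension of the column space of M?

2

Row reduce to echelon form.
R2 ← R2 − (4)·R1: [0, -12, -9, -18, 9]
R3 ← R3 + (3)·R1: [0, 4, 3, 6, -3]
R4 ← R4 − (4)·R1: [0, -8, -6, -12, 6]
R3 ← R3 + (1/3)·R2: [0, 0, 0, 0, 0]
R4 ← R4 − (2/3)·R2: [0, 0, 0, 0, 0]
Echelon form has 2 nonzero rows, so rank(M) = 2.
The column space has dimension equal to the rank: 2.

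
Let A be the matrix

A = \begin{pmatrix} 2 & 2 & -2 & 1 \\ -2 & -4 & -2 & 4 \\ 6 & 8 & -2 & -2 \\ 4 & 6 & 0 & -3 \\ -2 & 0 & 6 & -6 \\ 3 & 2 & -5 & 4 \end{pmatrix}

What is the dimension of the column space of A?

Row reduce to echelon form.
R2 ← R2 + R1: [0, -2, -4, 5]
R3 ← R3 − (3)·R1: [0, 2, 4, -5]
R4 ← R4 − (2)·R1: [0, 2, 4, -5]
R5 ← R5 + R1: [0, 2, 4, -5]
R6 ← R6 − (3/2)·R1: [0, -1, -2, 5/2]
R3 ← R3 + R2: [0, 0, 0, 0]
R4 ← R4 + R2: [0, 0, 0, 0]
R5 ← R5 + R2: [0, 0, 0, 0]
R6 ← R6 − (1/2)·R2: [0, 0, 0, 0]
Echelon form has 2 nonzero rows, so rank(A) = 2.
The column space has dimension equal to the rank: 2.

2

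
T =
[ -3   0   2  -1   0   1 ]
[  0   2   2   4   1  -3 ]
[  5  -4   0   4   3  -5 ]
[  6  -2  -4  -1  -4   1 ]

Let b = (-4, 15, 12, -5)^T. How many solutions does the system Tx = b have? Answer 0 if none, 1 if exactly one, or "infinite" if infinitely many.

infinite

Row reduce the augmented matrix [T | b].
R3 ← R3 + (5/3)·R1: [0, -4, 10/3, 7/3, 3, -10/3, 16/3]
R4 ← R4 + (2)·R1: [0, -2, 0, -3, -4, 3, -13]
R3 ← R3 + (2)·R2: [0, 0, 22/3, 31/3, 5, -28/3, 106/3]
R4 ← R4 + R2: [0, 0, 2, 1, -3, 0, 2]
R4 ← R4 − (3/11)·R3: [0, 0, 0, -20/11, -48/11, 28/11, -84/11]
The echelon form has 4 nonzero rows, and every pivot lies in the first 6 columns, so rank(T) = rank([T|b]) = 4.
The system is consistent.
rank = 4 < 6 unknowns, so there are infinitely many solutions.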